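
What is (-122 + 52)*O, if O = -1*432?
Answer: 30240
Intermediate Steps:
O = -432
(-122 + 52)*O = (-122 + 52)*(-432) = -70*(-432) = 30240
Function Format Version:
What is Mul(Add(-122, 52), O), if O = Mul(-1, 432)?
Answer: 30240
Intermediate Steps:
O = -432
Mul(Add(-122, 52), O) = Mul(Add(-122, 52), -432) = Mul(-70, -432) = 30240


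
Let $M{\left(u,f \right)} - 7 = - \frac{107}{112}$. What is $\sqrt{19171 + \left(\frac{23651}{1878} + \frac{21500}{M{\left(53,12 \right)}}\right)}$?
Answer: $\frac{\sqrt{36759348172685118}}{1271406} \approx 150.8$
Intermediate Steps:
$M{\left(u,f \right)} = \frac{677}{112}$ ($M{\left(u,f \right)} = 7 - \frac{107}{112} = \frac{677}{112}$)
$\sqrt{19171 + \left(\frac{23651}{1878} + \frac{21500}{M{\left(53,12 \right)}}\right)} = \sqrt{19171 + \left(\frac{23651}{1878} + \frac{21500}{\frac{677}{112}}\right)} = \sqrt{19171 + \left(23651 \cdot \frac{1}{1878} + 21500 \cdot \frac{112}{677}\right)} = \sqrt{19171 + \left(\frac{23651}{1878} + \frac{2408000}{677}\right)} = \sqrt{19171 + \frac{4538235727}{1271406}} = \sqrt{\frac{28912360153}{1271406}} = \frac{\sqrt{36759348172685118}}{1271406}$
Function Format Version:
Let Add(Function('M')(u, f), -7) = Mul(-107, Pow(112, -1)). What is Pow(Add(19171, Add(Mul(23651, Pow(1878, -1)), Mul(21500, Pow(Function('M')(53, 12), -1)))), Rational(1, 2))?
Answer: Mul(Rational(1, 1271406), Pow(36759348172685118, Rational(1, 2))) ≈ 150.80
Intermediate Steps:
Function('M')(u, f) = Rational(677, 112) (Function('M')(u, f) = Add(7, Mul(-107, Pow(112, -1))) = Add(7, Mul(-107, Rational(1, 112))) = Add(7, Rational(-107, 112)) = Rational(677, 112))
Pow(Add(19171, Add(Mul(23651, Pow(1878, -1)), Mul(21500, Pow(Function('M')(53, 12), -1)))), Rational(1, 2)) = Pow(Add(19171, Add(Mul(23651, Pow(1878, -1)), Mul(21500, Pow(Rational(677, 112), -1)))), Rational(1, 2)) = Pow(Add(19171, Add(Mul(23651, Rational(1, 1878)), Mul(21500, Rational(112, 677)))), Rational(1, 2)) = Pow(Add(19171, Add(Rational(23651, 1878), Rational(2408000, 677))), Rational(1, 2)) = Pow(Add(19171, Rational(4538235727, 1271406)), Rational(1, 2)) = Pow(Rational(28912360153, 1271406), Rational(1, 2)) = Mul(Rational(1, 1271406), Pow(36759348172685118, Rational(1, 2)))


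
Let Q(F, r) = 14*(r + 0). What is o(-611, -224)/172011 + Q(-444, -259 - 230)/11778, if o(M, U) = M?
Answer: -197463944/337657593 ≈ -0.58481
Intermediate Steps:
Q(F, r) = 14*r
o(-611, -224)/172011 + Q(-444, -259 - 230)/11778 = -611/172011 + (14*(-259 - 230))/11778 = -611*1/172011 + (14*(-489))*(1/11778) = -611/172011 - 6846*1/11778 = -611/172011 - 1141/1963 = -197463944/337657593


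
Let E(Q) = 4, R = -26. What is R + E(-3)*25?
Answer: 74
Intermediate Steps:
R + E(-3)*25 = -26 + 4*25 = -26 + 100 = 74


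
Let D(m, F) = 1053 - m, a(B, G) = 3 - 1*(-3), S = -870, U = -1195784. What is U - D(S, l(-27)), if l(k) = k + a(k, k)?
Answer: -1197707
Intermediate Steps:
a(B, G) = 6 (a(B, G) = 3 + 3 = 6)
l(k) = 6 + k (l(k) = k + 6 = 6 + k)
U - D(S, l(-27)) = -1195784 - (1053 - 1*(-870)) = -1195784 - (1053 + 870) = -1195784 - 1*1923 = -1195784 - 1923 = -1197707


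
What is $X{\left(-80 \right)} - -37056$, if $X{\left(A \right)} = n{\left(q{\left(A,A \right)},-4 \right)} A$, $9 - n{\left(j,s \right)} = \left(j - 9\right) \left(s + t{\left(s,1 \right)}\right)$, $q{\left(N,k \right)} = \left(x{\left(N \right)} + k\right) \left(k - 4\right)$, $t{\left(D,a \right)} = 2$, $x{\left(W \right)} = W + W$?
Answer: $-3187824$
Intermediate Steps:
$x{\left(W \right)} = 2 W$
$q{\left(N,k \right)} = \left(-4 + k\right) \left(k + 2 N\right)$ ($q{\left(N,k \right)} = \left(2 N + k\right) \left(k - 4\right) = \left(k + 2 N\right) \left(-4 + k\right) = \left(-4 + k\right) \left(k + 2 N\right)$)
$n{\left(j,s \right)} = 9 - \left(-9 + j\right) \left(2 + s\right)$ ($n{\left(j,s \right)} = 9 - \left(j - 9\right) \left(s + 2\right) = 9 - \left(-9 + j\right) \left(2 + s\right)$)
$X{\left(A \right)} = A \left(-9 - 24 A + 6 A^{2}\right)$ ($X{\left(A \right)} = \left(27 - 2 \left(A^{2} - 8 A - 4 A + 2 A A\right) + 9 \left(-4\right) - \left(A^{2} - 8 A - 4 A + 2 A A\right) \left(-4\right)\right) A = \left(27 - 2 \left(A^{2} - 8 A - 4 A + 2 A^{2}\right) - 36 - \left(A^{2} - 8 A - 4 A + 2 A^{2}\right) \left(-4\right)\right) A = \left(27 - 2 \left(- 12 A + 3 A^{2}\right) - 36 - \left(- 12 A + 3 A^{2}\right) \left(-4\right)\right) A = \left(27 - \left(- 24 A + 6 A^{2}\right) - 36 + \left(- 48 A + 12 A^{2}\right)\right) A = \left(-9 - 24 A + 6 A^{2}\right) A = A \left(-9 - 24 A + 6 A^{2}\right)$)
$X{\left(-80 \right)} - -37056 = 3 \left(-80\right) \left(-3 - -640 + 2 \left(-80\right)^{2}\right) - -37056 = 3 \left(-80\right) \left(-3 + 640 + 2 \cdot 6400\right) + 37056 = 3 \left(-80\right) \left(-3 + 640 + 12800\right) + 37056 = 3 \left(-80\right) 13437 + 37056 = -3224880 + 37056 = -3187824$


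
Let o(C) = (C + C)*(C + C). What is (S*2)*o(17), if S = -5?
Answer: -11560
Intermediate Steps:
o(C) = 4*C² (o(C) = (2*C)*(2*C) = 4*C²)
(S*2)*o(17) = (-5*2)*(4*17²) = -40*289 = -10*1156 = -11560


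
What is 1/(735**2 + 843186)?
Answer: 1/1383411 ≈ 7.2285e-7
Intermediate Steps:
1/(735**2 + 843186) = 1/(540225 + 843186) = 1/1383411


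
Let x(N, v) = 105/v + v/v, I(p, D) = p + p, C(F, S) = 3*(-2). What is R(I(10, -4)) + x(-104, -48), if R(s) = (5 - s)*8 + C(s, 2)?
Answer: -2035/16 ≈ -127.19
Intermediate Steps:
C(F, S) = -6
I(p, D) = 2*p
x(N, v) = 1 + 105/v (x(N, v) = 105/v + 1 = 1 + 105/v)
R(s) = 34 - 8*s (R(s) = (5 - s)*8 - 6 = (40 - 8*s) - 6 = 34 - 8*s)
R(I(10, -4)) + x(-104, -48) = (34 - 16*10) + (105 - 48)/(-48) = (34 - 8*20) - 1/48*57 = (34 - 160) - 19/16 = -126 - 19/16 = -2035/16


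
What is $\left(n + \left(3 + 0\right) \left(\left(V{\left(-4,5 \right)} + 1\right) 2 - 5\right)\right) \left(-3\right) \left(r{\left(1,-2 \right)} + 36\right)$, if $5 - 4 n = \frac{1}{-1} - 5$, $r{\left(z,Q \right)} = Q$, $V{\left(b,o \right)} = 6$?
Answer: $- \frac{6069}{2} \approx -3034.5$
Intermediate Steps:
$n = \frac{11}{4}$ ($n = \frac{5}{4} - \frac{\frac{1}{-1} - 5}{4} = \frac{5}{4} - \frac{-1 - 5}{4} = \frac{5}{4} - - \frac{3}{2} = \frac{5}{4} + \frac{3}{2} = \frac{11}{4} \approx 2.75$)
$\left(n + \left(3 + 0\right) \left(\left(V{\left(-4,5 \right)} + 1\right) 2 - 5\right)\right) \left(-3\right) \left(r{\left(1,-2 \right)} + 36\right) = \left(\frac{11}{4} + \left(3 + 0\right) \left(\left(6 + 1\right) 2 - 5\right)\right) \left(-3\right) \left(-2 + 36\right) = \left(\frac{11}{4} + 3 \left(7 \cdot 2 - 5\right)\right) \left(-3\right) 34 = \left(\frac{11}{4} + 3 \left(14 - 5\right)\right) \left(-3\right) 34 = \left(\frac{11}{4} + 3 \cdot 9\right) \left(-3\right) 34 = \left(\frac{11}{4} + 27\right) \left(-3\right) 34 = \frac{119}{4} \left(-3\right) 34 = \left(- \frac{357}{4}\right) 34 = - \frac{6069}{2}$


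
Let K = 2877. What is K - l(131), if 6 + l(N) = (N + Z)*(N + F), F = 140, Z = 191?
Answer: -84379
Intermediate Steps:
l(N) = -6 + (140 + N)*(191 + N) (l(N) = -6 + (N + 191)*(N + 140) = -6 + (191 + N)*(140 + N) = -6 + (140 + N)*(191 + N))
K - l(131) = 2877 - (26734 + 131**2 + 331*131) = 2877 - (26734 + 17161 + 43361) = 2877 - 1*87256 = 2877 - 87256 = -84379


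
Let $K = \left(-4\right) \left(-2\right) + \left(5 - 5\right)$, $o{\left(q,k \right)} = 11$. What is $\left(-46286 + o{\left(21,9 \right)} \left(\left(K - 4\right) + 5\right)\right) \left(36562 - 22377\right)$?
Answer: $-655162595$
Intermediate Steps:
$K = 8$ ($K = 8 + \left(5 - 5\right) = 8 + 0 = 8$)
$\left(-46286 + o{\left(21,9 \right)} \left(\left(K - 4\right) + 5\right)\right) \left(36562 - 22377\right) = \left(-46286 + 11 \left(\left(8 - 4\right) + 5\right)\right) \left(36562 - 22377\right) = \left(-46286 + 11 \left(4 + 5\right)\right) 14185 = \left(-46286 + 11 \cdot 9\right) 14185 = \left(-46286 + 99\right) 14185 = \left(-46187\right) 14185 = -655162595$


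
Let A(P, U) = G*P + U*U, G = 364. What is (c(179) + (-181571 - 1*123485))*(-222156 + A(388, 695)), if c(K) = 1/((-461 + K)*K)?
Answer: -6191799201431669/50478 ≈ -1.2266e+11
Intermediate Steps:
A(P, U) = U² + 364*P (A(P, U) = 364*P + U*U = 364*P + U² = U² + 364*P)
c(K) = 1/(K*(-461 + K))
(c(179) + (-181571 - 1*123485))*(-222156 + A(388, 695)) = (1/(179*(-461 + 179)) + (-181571 - 1*123485))*(-222156 + (695² + 364*388)) = ((1/179)/(-282) + (-181571 - 123485))*(-222156 + (483025 + 141232)) = ((1/179)*(-1/282) - 305056)*(-222156 + 624257) = (-1/50478 - 305056)*402101 = -15398616769/50478*402101 = -6191799201431669/50478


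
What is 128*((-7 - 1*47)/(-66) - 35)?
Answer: -48128/11 ≈ -4375.3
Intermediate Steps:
128*((-7 - 1*47)/(-66) - 35) = 128*((-7 - 47)*(-1/66) - 35) = 128*(-54*(-1/66) - 35) = 128*(9/11 - 35) = 128*(-376/11) = -48128/11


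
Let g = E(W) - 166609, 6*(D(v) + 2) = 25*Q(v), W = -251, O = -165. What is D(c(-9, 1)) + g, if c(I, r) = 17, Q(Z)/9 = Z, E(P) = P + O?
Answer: -332779/2 ≈ -1.6639e+5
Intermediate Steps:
E(P) = -165 + P (E(P) = P - 165 = -165 + P)
Q(Z) = 9*Z
D(v) = -2 + 75*v/2 (D(v) = -2 + (25*(9*v))/6 = -2 + (225*v)/6 = -2 + 75*v/2)
g = -167025 (g = (-165 - 251) - 166609 = -416 - 166609 = -167025)
D(c(-9, 1)) + g = (-2 + (75/2)*17) - 167025 = (-2 + 1275/2) - 167025 = 1271/2 - 167025 = -332779/2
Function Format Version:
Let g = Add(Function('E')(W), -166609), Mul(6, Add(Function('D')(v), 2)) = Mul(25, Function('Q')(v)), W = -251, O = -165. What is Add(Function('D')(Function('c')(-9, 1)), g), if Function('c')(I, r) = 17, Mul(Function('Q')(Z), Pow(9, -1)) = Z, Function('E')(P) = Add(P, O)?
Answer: Rational(-332779, 2) ≈ -1.6639e+5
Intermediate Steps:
Function('E')(P) = Add(-165, P) (Function('E')(P) = Add(P, -165) = Add(-165, P))
Function('Q')(Z) = Mul(9, Z)
Function('D')(v) = Add(-2, Mul(Rational(75, 2), v)) (Function('D')(v) = Add(-2, Mul(Rational(1, 6), Mul(25, Mul(9, v)))) = Add(-2, Mul(Rational(1, 6), Mul(225, v))) = Add(-2, Mul(Rational(75, 2), v)))
g = -167025 (g = Add(Add(-165, -251), -166609) = Add(-416, -166609) = -167025)
Add(Function('D')(Function('c')(-9, 1)), g) = Add(Add(-2, Mul(Rational(75, 2), 17)), -167025) = Add(Add(-2, Rational(1275, 2)), -167025) = Add(Rational(1271, 2), -167025) = Rational(-332779, 2)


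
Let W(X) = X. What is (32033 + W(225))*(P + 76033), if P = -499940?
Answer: -13674392006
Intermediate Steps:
(32033 + W(225))*(P + 76033) = (32033 + 225)*(-499940 + 76033) = 32258*(-423907) = -13674392006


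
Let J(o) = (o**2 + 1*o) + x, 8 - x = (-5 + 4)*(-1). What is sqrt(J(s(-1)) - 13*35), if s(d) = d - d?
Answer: 8*I*sqrt(7) ≈ 21.166*I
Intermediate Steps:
x = 7 (x = 8 - (-5 + 4)*(-1) = 8 - (-1)*(-1) = 8 - 1*1 = 8 - 1 = 7)
s(d) = 0
J(o) = 7 + o + o**2 (J(o) = (o**2 + 1*o) + 7 = (o**2 + o) + 7 = (o + o**2) + 7 = 7 + o + o**2)
sqrt(J(s(-1)) - 13*35) = sqrt((7 + 0 + 0**2) - 13*35) = sqrt((7 + 0 + 0) - 455) = sqrt(7 - 455) = sqrt(-448) = 8*I*sqrt(7)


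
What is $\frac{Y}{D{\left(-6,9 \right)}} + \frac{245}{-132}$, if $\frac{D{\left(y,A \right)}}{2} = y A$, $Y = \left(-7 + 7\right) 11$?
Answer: $- \frac{245}{132} \approx -1.8561$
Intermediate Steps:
$Y = 0$ ($Y = 0 \cdot 11 = 0$)
$D{\left(y,A \right)} = 2 A y$ ($D{\left(y,A \right)} = 2 y A = 2 A y$)
$\frac{Y}{D{\left(-6,9 \right)}} + \frac{245}{-132} = \frac{0}{2 \cdot 9 \left(-6\right)} + \frac{245}{-132} = \frac{0}{-108} + 245 \left(- \frac{1}{132}\right) = 0 \left(- \frac{1}{108}\right) - \frac{245}{132} = 0 - \frac{245}{132} = - \frac{245}{132}$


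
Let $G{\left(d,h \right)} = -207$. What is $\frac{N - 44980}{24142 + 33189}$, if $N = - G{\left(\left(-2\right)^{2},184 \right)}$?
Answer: $- \frac{44773}{57331} \approx -0.78096$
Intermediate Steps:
$N = 207$ ($N = \left(-1\right) \left(-207\right) = 207$)
$\frac{N - 44980}{24142 + 33189} = \frac{207 - 44980}{24142 + 33189} = \frac{207 - 44980}{57331} = \left(-44773\right) \frac{1}{57331} = - \frac{44773}{57331}$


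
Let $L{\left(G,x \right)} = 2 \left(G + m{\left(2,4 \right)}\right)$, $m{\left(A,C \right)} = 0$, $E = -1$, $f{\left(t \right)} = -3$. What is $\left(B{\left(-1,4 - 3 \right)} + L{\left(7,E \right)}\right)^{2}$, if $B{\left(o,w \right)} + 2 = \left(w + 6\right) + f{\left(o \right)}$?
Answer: $256$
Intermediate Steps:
$B{\left(o,w \right)} = 1 + w$ ($B{\left(o,w \right)} = -2 + \left(\left(w + 6\right) - 3\right) = -2 + \left(\left(6 + w\right) - 3\right) = -2 + \left(3 + w\right) = 1 + w$)
$L{\left(G,x \right)} = 2 G$ ($L{\left(G,x \right)} = 2 \left(G + 0\right) = 2 G$)
$\left(B{\left(-1,4 - 3 \right)} + L{\left(7,E \right)}\right)^{2} = \left(\left(1 + \left(4 - 3\right)\right) + 2 \cdot 7\right)^{2} = \left(\left(1 + \left(4 - 3\right)\right) + 14\right)^{2} = \left(\left(1 + 1\right) + 14\right)^{2} = \left(2 + 14\right)^{2} = 16^{2} = 256$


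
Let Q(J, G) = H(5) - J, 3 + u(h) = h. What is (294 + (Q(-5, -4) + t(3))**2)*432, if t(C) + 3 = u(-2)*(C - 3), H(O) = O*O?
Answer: 441936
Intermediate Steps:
u(h) = -3 + h
H(O) = O**2
Q(J, G) = 25 - J (Q(J, G) = 5**2 - J = 25 - J)
t(C) = 12 - 5*C (t(C) = -3 + (-3 - 2)*(C - 3) = -3 - 5*(-3 + C) = -3 + (15 - 5*C) = 12 - 5*C)
(294 + (Q(-5, -4) + t(3))**2)*432 = (294 + ((25 - 1*(-5)) + (12 - 5*3))**2)*432 = (294 + ((25 + 5) + (12 - 15))**2)*432 = (294 + (30 - 3)**2)*432 = (294 + 27**2)*432 = (294 + 729)*432 = 1023*432 = 441936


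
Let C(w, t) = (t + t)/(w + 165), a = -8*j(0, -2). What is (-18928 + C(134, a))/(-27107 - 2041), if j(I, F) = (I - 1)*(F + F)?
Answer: 471628/726271 ≈ 0.64938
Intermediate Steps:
j(I, F) = 2*F*(-1 + I) (j(I, F) = (-1 + I)*(2*F) = 2*F*(-1 + I))
a = -32 (a = -16*(-2)*(-1 + 0) = -16*(-2)*(-1) = -8*4 = -32)
C(w, t) = 2*t/(165 + w) (C(w, t) = (2*t)/(165 + w) = 2*t/(165 + w))
(-18928 + C(134, a))/(-27107 - 2041) = (-18928 + 2*(-32)/(165 + 134))/(-27107 - 2041) = (-18928 + 2*(-32)/299)/(-29148) = (-18928 + 2*(-32)*(1/299))*(-1/29148) = (-18928 - 64/299)*(-1/29148) = -5659536/299*(-1/29148) = 471628/726271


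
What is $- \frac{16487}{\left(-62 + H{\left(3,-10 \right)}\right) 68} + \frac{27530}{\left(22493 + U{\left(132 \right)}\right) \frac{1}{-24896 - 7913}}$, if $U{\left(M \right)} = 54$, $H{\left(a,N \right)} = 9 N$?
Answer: $- \frac{1333633120333}{33292256} \approx -40058.0$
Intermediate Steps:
$- \frac{16487}{\left(-62 + H{\left(3,-10 \right)}\right) 68} + \frac{27530}{\left(22493 + U{\left(132 \right)}\right) \frac{1}{-24896 - 7913}} = - \frac{16487}{\left(-62 + 9 \left(-10\right)\right) 68} + \frac{27530}{\left(22493 + 54\right) \frac{1}{-24896 - 7913}} = - \frac{16487}{\left(-62 - 90\right) 68} + \frac{27530}{22547 \frac{1}{-32809}} = - \frac{16487}{\left(-152\right) 68} + \frac{27530}{22547 \left(- \frac{1}{32809}\right)} = - \frac{16487}{-10336} + \frac{27530}{- \frac{3221}{4687}} = \left(-16487\right) \left(- \frac{1}{10336}\right) + 27530 \left(- \frac{4687}{3221}\right) = \frac{16487}{10336} - \frac{129033110}{3221} = - \frac{1333633120333}{33292256}$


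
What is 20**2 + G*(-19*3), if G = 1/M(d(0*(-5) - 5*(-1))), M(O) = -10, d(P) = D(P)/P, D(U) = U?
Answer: 4057/10 ≈ 405.70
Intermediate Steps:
d(P) = 1 (d(P) = P/P = 1)
G = -1/10 (G = 1/(-10) = -1/10 ≈ -0.10000)
20**2 + G*(-19*3) = 20**2 - (-19)*3/10 = 400 - 1/10*(-57) = 400 + 57/10 = 4057/10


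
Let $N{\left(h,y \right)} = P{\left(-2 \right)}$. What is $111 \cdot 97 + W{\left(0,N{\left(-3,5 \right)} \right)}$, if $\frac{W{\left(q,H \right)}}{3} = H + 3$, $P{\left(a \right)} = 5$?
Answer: $10791$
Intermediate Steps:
$N{\left(h,y \right)} = 5$
$W{\left(q,H \right)} = 9 + 3 H$ ($W{\left(q,H \right)} = 3 \left(H + 3\right) = 3 \left(3 + H\right) = 9 + 3 H$)
$111 \cdot 97 + W{\left(0,N{\left(-3,5 \right)} \right)} = 111 \cdot 97 + \left(9 + 3 \cdot 5\right) = 10767 + \left(9 + 15\right) = 10767 + 24 = 10791$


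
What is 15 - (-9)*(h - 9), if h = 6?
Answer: -12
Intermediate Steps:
15 - (-9)*(h - 9) = 15 - (-9)*(6 - 9) = 15 - (-9)*(-3) = 15 - 1*27 = 15 - 27 = -12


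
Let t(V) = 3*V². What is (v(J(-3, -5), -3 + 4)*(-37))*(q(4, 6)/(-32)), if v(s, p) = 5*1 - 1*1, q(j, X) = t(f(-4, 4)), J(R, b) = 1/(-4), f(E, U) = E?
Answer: 222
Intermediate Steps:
J(R, b) = -¼
q(j, X) = 48 (q(j, X) = 3*(-4)² = 3*16 = 48)
v(s, p) = 4 (v(s, p) = 5 - 1 = 4)
(v(J(-3, -5), -3 + 4)*(-37))*(q(4, 6)/(-32)) = (4*(-37))*(48/(-32)) = -7104*(-1)/32 = -148*(-3/2) = 222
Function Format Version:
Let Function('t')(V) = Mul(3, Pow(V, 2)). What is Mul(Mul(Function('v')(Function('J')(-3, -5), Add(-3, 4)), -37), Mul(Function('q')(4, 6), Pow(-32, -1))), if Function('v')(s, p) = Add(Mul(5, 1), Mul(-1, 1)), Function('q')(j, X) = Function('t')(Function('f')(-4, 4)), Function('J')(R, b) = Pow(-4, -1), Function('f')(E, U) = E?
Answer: 222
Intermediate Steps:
Function('J')(R, b) = Rational(-1, 4)
Function('q')(j, X) = 48 (Function('q')(j, X) = Mul(3, Pow(-4, 2)) = Mul(3, 16) = 48)
Function('v')(s, p) = 4 (Function('v')(s, p) = Add(5, -1) = 4)
Mul(Mul(Function('v')(Function('J')(-3, -5), Add(-3, 4)), -37), Mul(Function('q')(4, 6), Pow(-32, -1))) = Mul(Mul(4, -37), Mul(48, Pow(-32, -1))) = Mul(-148, Mul(48, Rational(-1, 32))) = Mul(-148, Rational(-3, 2)) = 222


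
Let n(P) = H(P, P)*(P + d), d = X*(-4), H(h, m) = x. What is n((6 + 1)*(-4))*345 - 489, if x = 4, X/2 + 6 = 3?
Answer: -6009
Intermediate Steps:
X = -6 (X = -12 + 2*3 = -12 + 6 = -6)
H(h, m) = 4
d = 24 (d = -6*(-4) = 24)
n(P) = 96 + 4*P (n(P) = 4*(P + 24) = 4*(24 + P) = 96 + 4*P)
n((6 + 1)*(-4))*345 - 489 = (96 + 4*((6 + 1)*(-4)))*345 - 489 = (96 + 4*(7*(-4)))*345 - 489 = (96 + 4*(-28))*345 - 489 = (96 - 112)*345 - 489 = -16*345 - 489 = -5520 - 489 = -6009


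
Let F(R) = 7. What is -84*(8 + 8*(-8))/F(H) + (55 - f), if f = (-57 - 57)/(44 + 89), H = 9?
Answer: 5095/7 ≈ 727.86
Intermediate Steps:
f = -6/7 (f = -114/133 = -114*1/133 = -6/7 ≈ -0.85714)
-84*(8 + 8*(-8))/F(H) + (55 - f) = -84*(8 + 8*(-8))/7 + (55 - 1*(-6/7)) = -84*(8 - 64)/7 + (55 + 6/7) = -(-4704)/7 + 391/7 = -84*(-8) + 391/7 = 672 + 391/7 = 5095/7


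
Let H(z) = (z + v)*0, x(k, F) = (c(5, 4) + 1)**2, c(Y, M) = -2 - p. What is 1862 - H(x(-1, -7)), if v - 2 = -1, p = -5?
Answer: 1862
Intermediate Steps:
v = 1 (v = 2 - 1 = 1)
c(Y, M) = 3 (c(Y, M) = -2 - 1*(-5) = -2 + 5 = 3)
x(k, F) = 16 (x(k, F) = (3 + 1)**2 = 4**2 = 16)
H(z) = 0 (H(z) = (z + 1)*0 = (1 + z)*0 = 0)
1862 - H(x(-1, -7)) = 1862 - 1*0 = 1862 + 0 = 1862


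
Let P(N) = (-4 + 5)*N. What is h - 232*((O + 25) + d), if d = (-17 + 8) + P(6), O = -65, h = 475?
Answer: 10451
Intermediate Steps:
P(N) = N (P(N) = 1*N = N)
d = -3 (d = (-17 + 8) + 6 = -9 + 6 = -3)
h - 232*((O + 25) + d) = 475 - 232*((-65 + 25) - 3) = 475 - 232*(-40 - 3) = 475 - 232*(-43) = 475 + 9976 = 10451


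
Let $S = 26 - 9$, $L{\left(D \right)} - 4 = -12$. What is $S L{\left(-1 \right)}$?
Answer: $-136$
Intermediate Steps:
$L{\left(D \right)} = -8$ ($L{\left(D \right)} = 4 - 12 = -8$)
$S = 17$
$S L{\left(-1 \right)} = 17 \left(-8\right) = -136$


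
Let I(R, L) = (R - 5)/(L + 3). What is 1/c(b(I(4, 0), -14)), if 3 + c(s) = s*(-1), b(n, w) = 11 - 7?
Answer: -1/7 ≈ -0.14286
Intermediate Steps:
I(R, L) = (-5 + R)/(3 + L)
b(n, w) = 4
c(s) = -3 - s (c(s) = -3 + s*(-1) = -3 - s)
1/c(b(I(4, 0), -14)) = 1/(-3 - 1*4) = 1/(-3 - 4) = 1/(-7) = -1/7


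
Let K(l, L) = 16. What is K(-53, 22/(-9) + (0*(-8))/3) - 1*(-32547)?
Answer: 32563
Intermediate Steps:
K(-53, 22/(-9) + (0*(-8))/3) - 1*(-32547) = 16 - 1*(-32547) = 16 + 32547 = 32563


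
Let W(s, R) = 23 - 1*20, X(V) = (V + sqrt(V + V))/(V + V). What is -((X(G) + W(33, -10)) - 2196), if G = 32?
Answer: 17539/8 ≈ 2192.4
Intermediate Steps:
X(V) = (V + sqrt(2)*sqrt(V))/(2*V) (X(V) = (V + sqrt(2*V))/((2*V)) = (V + sqrt(2)*sqrt(V))*(1/(2*V)) = (V + sqrt(2)*sqrt(V))/(2*V))
W(s, R) = 3 (W(s, R) = 23 - 20 = 3)
-((X(G) + W(33, -10)) - 2196) = -(((1/2 + sqrt(2)/(2*sqrt(32))) + 3) - 2196) = -(((1/2 + sqrt(2)*(sqrt(2)/8)/2) + 3) - 2196) = -(((1/2 + 1/8) + 3) - 2196) = -((5/8 + 3) - 2196) = -(29/8 - 2196) = -1*(-17539/8) = 17539/8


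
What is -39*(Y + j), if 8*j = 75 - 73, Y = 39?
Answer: -6123/4 ≈ -1530.8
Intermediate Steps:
j = 1/4 (j = (75 - 73)/8 = (1/8)*2 = 1/4 ≈ 0.25000)
-39*(Y + j) = -39*(39 + 1/4) = -39*157/4 = -6123/4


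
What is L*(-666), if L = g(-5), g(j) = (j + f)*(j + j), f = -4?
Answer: -59940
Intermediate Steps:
g(j) = 2*j*(-4 + j) (g(j) = (j - 4)*(j + j) = (-4 + j)*(2*j) = 2*j*(-4 + j))
L = 90 (L = 2*(-5)*(-4 - 5) = 2*(-5)*(-9) = 90)
L*(-666) = 90*(-666) = -59940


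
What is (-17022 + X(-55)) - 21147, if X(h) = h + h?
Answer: -38279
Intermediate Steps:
X(h) = 2*h
(-17022 + X(-55)) - 21147 = (-17022 + 2*(-55)) - 21147 = (-17022 - 110) - 21147 = -17132 - 21147 = -38279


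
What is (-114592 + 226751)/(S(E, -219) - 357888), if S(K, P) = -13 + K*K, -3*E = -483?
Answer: -112159/331980 ≈ -0.33785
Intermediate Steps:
E = 161 (E = -⅓*(-483) = 161)
S(K, P) = -13 + K²
(-114592 + 226751)/(S(E, -219) - 357888) = (-114592 + 226751)/((-13 + 161²) - 357888) = 112159/((-13 + 25921) - 357888) = 112159/(25908 - 357888) = 112159/(-331980) = 112159*(-1/331980) = -112159/331980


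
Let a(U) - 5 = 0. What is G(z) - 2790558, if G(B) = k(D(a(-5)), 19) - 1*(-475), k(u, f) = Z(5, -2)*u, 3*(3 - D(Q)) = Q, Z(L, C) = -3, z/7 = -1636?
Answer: -2790087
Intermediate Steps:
z = -11452 (z = 7*(-1636) = -11452)
a(U) = 5 (a(U) = 5 + 0 = 5)
D(Q) = 3 - Q/3
k(u, f) = -3*u
G(B) = 471 (G(B) = -3*(3 - ⅓*5) - 1*(-475) = -3*(3 - 5/3) + 475 = -3*4/3 + 475 = -4 + 475 = 471)
G(z) - 2790558 = 471 - 2790558 = -2790087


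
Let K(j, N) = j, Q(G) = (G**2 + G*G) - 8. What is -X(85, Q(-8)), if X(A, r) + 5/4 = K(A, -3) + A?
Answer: -675/4 ≈ -168.75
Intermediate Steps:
Q(G) = -8 + 2*G**2 (Q(G) = (G**2 + G**2) - 8 = 2*G**2 - 8 = -8 + 2*G**2)
X(A, r) = -5/4 + 2*A (X(A, r) = -5/4 + (A + A) = -5/4 + 2*A)
-X(85, Q(-8)) = -(-5/4 + 2*85) = -(-5/4 + 170) = -1*675/4 = -675/4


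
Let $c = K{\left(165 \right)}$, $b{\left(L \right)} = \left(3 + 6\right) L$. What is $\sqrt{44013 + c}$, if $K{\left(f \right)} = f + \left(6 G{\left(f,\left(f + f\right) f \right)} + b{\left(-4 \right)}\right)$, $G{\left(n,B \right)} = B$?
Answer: $\sqrt{370842} \approx 608.97$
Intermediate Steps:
$b{\left(L \right)} = 9 L$
$K{\left(f \right)} = -36 + f + 12 f^{2}$ ($K{\left(f \right)} = f + \left(6 \left(f + f\right) f + 9 \left(-4\right)\right) = f + \left(6 \cdot 2 f f - 36\right) = f + \left(6 \cdot 2 f^{2} - 36\right) = f + \left(12 f^{2} - 36\right) = f + \left(-36 + 12 f^{2}\right) = -36 + f + 12 f^{2}$)
$c = 326829$ ($c = -36 + 165 + 12 \cdot 165^{2} = -36 + 165 + 12 \cdot 27225 = -36 + 165 + 326700 = 326829$)
$\sqrt{44013 + c} = \sqrt{44013 + 326829} = \sqrt{370842}$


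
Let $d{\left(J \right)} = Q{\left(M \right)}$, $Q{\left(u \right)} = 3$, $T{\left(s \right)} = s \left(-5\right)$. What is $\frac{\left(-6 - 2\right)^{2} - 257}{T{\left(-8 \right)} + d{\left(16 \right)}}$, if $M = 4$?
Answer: $- \frac{193}{43} \approx -4.4884$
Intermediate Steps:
$T{\left(s \right)} = - 5 s$
$d{\left(J \right)} = 3$
$\frac{\left(-6 - 2\right)^{2} - 257}{T{\left(-8 \right)} + d{\left(16 \right)}} = \frac{\left(-6 - 2\right)^{2} - 257}{\left(-5\right) \left(-8\right) + 3} = \frac{\left(-8\right)^{2} - 257}{40 + 3} = \frac{64 - 257}{43} = \left(-193\right) \frac{1}{43} = - \frac{193}{43}$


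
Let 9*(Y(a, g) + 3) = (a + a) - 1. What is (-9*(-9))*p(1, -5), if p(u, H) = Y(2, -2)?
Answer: -216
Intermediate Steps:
Y(a, g) = -28/9 + 2*a/9 (Y(a, g) = -3 + ((a + a) - 1)/9 = -3 + (2*a - 1)/9 = -3 + (-1 + 2*a)/9 = -3 + (-⅑ + 2*a/9) = -28/9 + 2*a/9)
p(u, H) = -8/3 (p(u, H) = -28/9 + (2/9)*2 = -28/9 + 4/9 = -8/3)
(-9*(-9))*p(1, -5) = -9*(-9)*(-8/3) = 81*(-8/3) = -216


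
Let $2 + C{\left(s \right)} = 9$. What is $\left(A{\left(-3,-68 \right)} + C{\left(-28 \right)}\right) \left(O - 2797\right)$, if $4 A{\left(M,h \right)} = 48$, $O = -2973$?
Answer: $-109630$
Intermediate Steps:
$A{\left(M,h \right)} = 12$ ($A{\left(M,h \right)} = \frac{1}{4} \cdot 48 = 12$)
$C{\left(s \right)} = 7$ ($C{\left(s \right)} = -2 + 9 = 7$)
$\left(A{\left(-3,-68 \right)} + C{\left(-28 \right)}\right) \left(O - 2797\right) = \left(12 + 7\right) \left(-2973 - 2797\right) = 19 \left(-5770\right) = -109630$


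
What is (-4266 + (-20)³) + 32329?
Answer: 20063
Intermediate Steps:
(-4266 + (-20)³) + 32329 = (-4266 - 8000) + 32329 = -12266 + 32329 = 20063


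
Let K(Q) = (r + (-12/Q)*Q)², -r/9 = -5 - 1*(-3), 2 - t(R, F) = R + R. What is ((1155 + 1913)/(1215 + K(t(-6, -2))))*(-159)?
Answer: -162604/417 ≈ -389.94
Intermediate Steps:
t(R, F) = 2 - 2*R (t(R, F) = 2 - (R + R) = 2 - 2*R)
r = 18 (r = -9*(-5 - 1*(-3)) = -9*(-5 + 3) = -9*(-2) = 18)
K(Q) = 36 (K(Q) = (18 + (-12/Q)*Q)² = (18 - 12)² = 6² = 36)
((1155 + 1913)/(1215 + K(t(-6, -2))))*(-159) = ((1155 + 1913)/(1215 + 36))*(-159) = (3068/1251)*(-159) = -162604/417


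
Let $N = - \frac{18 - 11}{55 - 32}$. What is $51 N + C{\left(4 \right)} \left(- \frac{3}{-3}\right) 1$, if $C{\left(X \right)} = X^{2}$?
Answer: $\frac{11}{23} \approx 0.47826$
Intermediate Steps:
$N = - \frac{7}{23} \approx -0.30435$
$51 N + C{\left(4 \right)} \left(- \frac{3}{-3}\right) 1 = 51 \left(- \frac{7}{23}\right) + 4^{2} \left(- \frac{3}{-3}\right) 1 = - \frac{357}{23} + 16 \left(\left(-3\right) \left(- \frac{1}{3}\right)\right) 1 = - \frac{357}{23} + 16 \cdot 1 \cdot 1 = - \frac{357}{23} + 16 \cdot 1 = - \frac{357}{23} + 16 = \frac{11}{23}$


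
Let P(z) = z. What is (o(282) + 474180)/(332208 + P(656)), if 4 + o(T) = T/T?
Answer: 474177/332864 ≈ 1.4245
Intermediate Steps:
o(T) = -3 (o(T) = -4 + T/T = -4 + 1 = -3)
(o(282) + 474180)/(332208 + P(656)) = (-3 + 474180)/(332208 + 656) = 474177/332864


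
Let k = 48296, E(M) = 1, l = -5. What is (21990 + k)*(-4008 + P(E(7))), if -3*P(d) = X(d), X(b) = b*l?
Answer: -844767434/3 ≈ -2.8159e+8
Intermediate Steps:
X(b) = -5*b (X(b) = b*(-5) = -5*b)
P(d) = 5*d/3 (P(d) = -(-5)*d/3 = 5*d/3)
(21990 + k)*(-4008 + P(E(7))) = (21990 + 48296)*(-4008 + (5/3)*1) = 70286*(-4008 + 5/3) = 70286*(-12019/3) = -844767434/3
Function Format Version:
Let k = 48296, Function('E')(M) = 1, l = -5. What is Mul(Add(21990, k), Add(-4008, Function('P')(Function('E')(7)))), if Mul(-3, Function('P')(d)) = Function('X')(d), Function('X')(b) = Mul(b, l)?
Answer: Rational(-844767434, 3) ≈ -2.8159e+8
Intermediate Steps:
Function('X')(b) = Mul(-5, b) (Function('X')(b) = Mul(b, -5) = Mul(-5, b))
Function('P')(d) = Mul(Rational(5, 3), d) (Function('P')(d) = Mul(Rational(-1, 3), Mul(-5, d)) = Mul(Rational(5, 3), d))
Mul(Add(21990, k), Add(-4008, Function('P')(Function('E')(7)))) = Mul(Add(21990, 48296), Add(-4008, Mul(Rational(5, 3), 1))) = Mul(70286, Add(-4008, Rational(5, 3))) = Mul(70286, Rational(-12019, 3)) = Rational(-844767434, 3)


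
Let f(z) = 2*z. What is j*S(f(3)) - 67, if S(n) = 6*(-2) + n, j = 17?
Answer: -169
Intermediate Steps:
S(n) = -12 + n
j*S(f(3)) - 67 = 17*(-12 + 2*3) - 67 = 17*(-12 + 6) - 67 = 17*(-6) - 67 = -102 - 67 = -169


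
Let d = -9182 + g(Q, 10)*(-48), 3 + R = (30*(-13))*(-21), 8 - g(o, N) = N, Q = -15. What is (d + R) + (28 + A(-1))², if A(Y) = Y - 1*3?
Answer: -323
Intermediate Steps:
g(o, N) = 8 - N
A(Y) = -3 + Y (A(Y) = Y - 3 = -3 + Y)
R = 8187 (R = -3 + (30*(-13))*(-21) = -3 - 390*(-21) = -3 + 8190 = 8187)
d = -9086 (d = -9182 + (8 - 1*10)*(-48) = -9182 + (8 - 10)*(-48) = -9182 - 2*(-48) = -9182 + 96 = -9086)
(d + R) + (28 + A(-1))² = (-9086 + 8187) + (28 + (-3 - 1))² = -899 + (28 - 4)² = -899 + 24² = -899 + 576 = -323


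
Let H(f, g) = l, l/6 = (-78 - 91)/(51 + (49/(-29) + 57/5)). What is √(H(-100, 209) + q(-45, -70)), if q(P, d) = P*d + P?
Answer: √239320866855/8803 ≈ 55.572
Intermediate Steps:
q(P, d) = P + P*d
l = -147030/8803 (l = 6*((-78 - 91)/(51 + (49/(-29) + 57/5))) = 6*(-169/(51 + (49*(-1/29) + 57*(⅕)))) = 6*(-169/(51 + (-49/29 + 57/5))) = 6*(-169/(51 + 1408/145)) = 6*(-169/8803/145) = 6*(-169*145/8803) = 6*(-24505/8803) = -147030/8803 ≈ -16.702)
H(f, g) = -147030/8803
√(H(-100, 209) + q(-45, -70)) = √(-147030/8803 - 45*(1 - 70)) = √(-147030/8803 - 45*(-69)) = √(-147030/8803 + 3105) = √(27186285/8803) = √239320866855/8803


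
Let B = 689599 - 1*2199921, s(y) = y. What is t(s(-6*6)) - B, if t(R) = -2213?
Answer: 1508109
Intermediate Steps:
B = -1510322 (B = 689599 - 2199921 = -1510322)
t(s(-6*6)) - B = -2213 - 1*(-1510322) = -2213 + 1510322 = 1508109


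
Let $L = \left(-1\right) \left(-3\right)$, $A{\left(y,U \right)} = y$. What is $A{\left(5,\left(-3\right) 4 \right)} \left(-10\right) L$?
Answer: $-150$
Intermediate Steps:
$L = 3$
$A{\left(5,\left(-3\right) 4 \right)} \left(-10\right) L = 5 \left(-10\right) 3 = \left(-50\right) 3 = -150$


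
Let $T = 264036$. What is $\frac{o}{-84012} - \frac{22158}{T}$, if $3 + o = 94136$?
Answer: $- \frac{2226336557}{1848516036} \approx -1.2044$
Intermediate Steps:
$o = 94133$ ($o = -3 + 94136 = 94133$)
$\frac{o}{-84012} - \frac{22158}{T} = \frac{94133}{-84012} - \frac{22158}{264036} = 94133 \left(- \frac{1}{84012}\right) - \frac{3693}{44006} = - \frac{94133}{84012} - \frac{3693}{44006} = - \frac{2226336557}{1848516036}$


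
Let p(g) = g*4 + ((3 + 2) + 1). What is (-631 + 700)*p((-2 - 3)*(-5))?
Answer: 7314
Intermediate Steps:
p(g) = 6 + 4*g (p(g) = 4*g + (5 + 1) = 4*g + 6 = 6 + 4*g)
(-631 + 700)*p((-2 - 3)*(-5)) = (-631 + 700)*(6 + 4*((-2 - 3)*(-5))) = 69*(6 + 4*(-5*(-5))) = 69*(6 + 4*25) = 69*(6 + 100) = 69*106 = 7314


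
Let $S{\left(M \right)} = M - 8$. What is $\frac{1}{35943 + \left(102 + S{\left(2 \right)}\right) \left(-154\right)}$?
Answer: $\frac{1}{21159} \approx 4.7261 \cdot 10^{-5}$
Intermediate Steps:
$S{\left(M \right)} = -8 + M$
$\frac{1}{35943 + \left(102 + S{\left(2 \right)}\right) \left(-154\right)} = \frac{1}{35943 + \left(102 + \left(-8 + 2\right)\right) \left(-154\right)} = \frac{1}{35943 + \left(102 - 6\right) \left(-154\right)} = \frac{1}{35943 + 96 \left(-154\right)} = \frac{1}{35943 - 14784} = \frac{1}{21159}$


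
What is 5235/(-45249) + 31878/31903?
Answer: 425145139/481192949 ≈ 0.88352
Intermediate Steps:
5235/(-45249) + 31878/31903 = 5235*(-1/45249) + 31878*(1/31903) = -1745/15083 + 31878/31903 = 425145139/481192949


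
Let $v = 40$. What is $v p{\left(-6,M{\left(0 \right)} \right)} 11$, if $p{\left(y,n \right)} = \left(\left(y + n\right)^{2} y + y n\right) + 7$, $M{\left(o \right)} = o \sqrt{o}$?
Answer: $-91960$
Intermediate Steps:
$M{\left(o \right)} = o^{\frac{3}{2}}$
$p{\left(y,n \right)} = 7 + n y + y \left(n + y\right)^{2}$ ($p{\left(y,n \right)} = \left(\left(n + y\right)^{2} y + n y\right) + 7 = \left(y \left(n + y\right)^{2} + n y\right) + 7 = \left(n y + y \left(n + y\right)^{2}\right) + 7 = 7 + n y + y \left(n + y\right)^{2}$)
$v p{\left(-6,M{\left(0 \right)} \right)} 11 = 40 \left(7 + 0^{\frac{3}{2}} \left(-6\right) - 6 \left(0^{\frac{3}{2}} - 6\right)^{2}\right) 11 = 40 \left(7 + 0 \left(-6\right) - 6 \left(0 - 6\right)^{2}\right) 11 = 40 \left(7 + 0 - 6 \left(-6\right)^{2}\right) 11 = 40 \left(7 + 0 - 216\right) 11 = 40 \left(-209\right) 11 = \left(-8360\right) 11 = -91960$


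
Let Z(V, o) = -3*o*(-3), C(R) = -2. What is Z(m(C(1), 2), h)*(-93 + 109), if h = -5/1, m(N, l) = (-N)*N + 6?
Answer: -720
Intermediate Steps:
m(N, l) = 6 - N**2 (m(N, l) = -N**2 + 6 = 6 - N**2)
h = -5 (h = -5*1 = -5)
Z(V, o) = 9*o
Z(m(C(1), 2), h)*(-93 + 109) = (9*(-5))*(-93 + 109) = -45*16 = -720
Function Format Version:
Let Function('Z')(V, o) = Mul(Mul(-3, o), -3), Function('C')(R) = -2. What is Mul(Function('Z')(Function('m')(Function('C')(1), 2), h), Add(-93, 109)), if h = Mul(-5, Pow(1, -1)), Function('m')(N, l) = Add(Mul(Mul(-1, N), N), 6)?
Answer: -720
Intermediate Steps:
Function('m')(N, l) = Add(6, Mul(-1, Pow(N, 2))) (Function('m')(N, l) = Add(Mul(-1, Pow(N, 2)), 6) = Add(6, Mul(-1, Pow(N, 2))))
h = -5 (h = Mul(-5, 1) = -5)
Function('Z')(V, o) = Mul(9, o)
Mul(Function('Z')(Function('m')(Function('C')(1), 2), h), Add(-93, 109)) = Mul(Mul(9, -5), Add(-93, 109)) = Mul(-45, 16) = -720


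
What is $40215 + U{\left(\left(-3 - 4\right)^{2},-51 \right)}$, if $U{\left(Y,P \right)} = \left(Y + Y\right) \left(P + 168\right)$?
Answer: $51681$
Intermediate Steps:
$U{\left(Y,P \right)} = 2 Y \left(168 + P\right)$
$40215 + U{\left(\left(-3 - 4\right)^{2},-51 \right)} = 40215 + 2 \left(-3 - 4\right)^{2} \left(168 - 51\right) = 40215 + 2 \left(-7\right)^{2} \cdot 117 = 40215 + 2 \cdot 49 \cdot 117 = 40215 + 11466 = 51681$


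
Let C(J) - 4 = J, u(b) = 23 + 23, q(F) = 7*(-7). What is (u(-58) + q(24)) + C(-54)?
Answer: -53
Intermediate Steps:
q(F) = -49
u(b) = 46
C(J) = 4 + J
(u(-58) + q(24)) + C(-54) = (46 - 49) + (4 - 54) = -3 - 50 = -53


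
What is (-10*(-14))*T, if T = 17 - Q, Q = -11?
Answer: 3920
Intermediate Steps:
T = 28 (T = 17 - 1*(-11) = 17 + 11 = 28)
(-10*(-14))*T = -10*(-14)*28 = 140*28 = 3920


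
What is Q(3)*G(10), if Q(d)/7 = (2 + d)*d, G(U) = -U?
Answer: -1050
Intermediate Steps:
Q(d) = 7*d*(2 + d) (Q(d) = 7*((2 + d)*d) = 7*(d*(2 + d)) = 7*d*(2 + d))
Q(3)*G(10) = (7*3*(2 + 3))*(-1*10) = (7*3*5)*(-10) = 105*(-10) = -1050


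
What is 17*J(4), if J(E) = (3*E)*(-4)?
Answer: -816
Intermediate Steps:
J(E) = -12*E
17*J(4) = 17*(-12*4) = 17*(-48) = -816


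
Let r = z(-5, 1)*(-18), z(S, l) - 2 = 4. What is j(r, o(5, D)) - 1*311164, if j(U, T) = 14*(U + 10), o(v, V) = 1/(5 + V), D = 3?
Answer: -312536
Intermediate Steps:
z(S, l) = 6 (z(S, l) = 2 + 4 = 6)
r = -108 (r = 6*(-18) = -108)
j(U, T) = 140 + 14*U (j(U, T) = 14*(10 + U) = 140 + 14*U)
j(r, o(5, D)) - 1*311164 = (140 + 14*(-108)) - 1*311164 = (140 - 1512) - 311164 = -1372 - 311164 = -312536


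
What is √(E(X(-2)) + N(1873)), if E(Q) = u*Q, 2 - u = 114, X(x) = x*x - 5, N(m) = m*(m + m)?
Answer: √7016370 ≈ 2648.8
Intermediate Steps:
N(m) = 2*m² (N(m) = m*(2*m) = 2*m²)
X(x) = -5 + x² (X(x) = x² - 5 = -5 + x²)
u = -112 (u = 2 - 1*114 = 2 - 114 = -112)
E(Q) = -112*Q
√(E(X(-2)) + N(1873)) = √(-112*(-5 + (-2)²) + 2*1873²) = √(-112*(-5 + 4) + 2*3508129) = √(-112*(-1) + 7016258) = √(112 + 7016258) = √7016370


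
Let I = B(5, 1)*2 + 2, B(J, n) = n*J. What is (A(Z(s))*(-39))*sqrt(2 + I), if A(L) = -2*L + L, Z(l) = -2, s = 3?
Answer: -78*sqrt(14) ≈ -291.85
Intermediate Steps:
B(J, n) = J*n
A(L) = -L
I = 12 (I = (5*1)*2 + 2 = 5*2 + 2 = 10 + 2 = 12)
(A(Z(s))*(-39))*sqrt(2 + I) = (-1*(-2)*(-39))*sqrt(2 + 12) = (2*(-39))*sqrt(14) = -78*sqrt(14)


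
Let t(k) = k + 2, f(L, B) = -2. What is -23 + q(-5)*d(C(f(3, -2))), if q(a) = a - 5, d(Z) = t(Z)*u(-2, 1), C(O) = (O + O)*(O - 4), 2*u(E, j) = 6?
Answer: -803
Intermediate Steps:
u(E, j) = 3 (u(E, j) = (½)*6 = 3)
C(O) = 2*O*(-4 + O) (C(O) = (2*O)*(-4 + O) = 2*O*(-4 + O))
t(k) = 2 + k
d(Z) = 6 + 3*Z (d(Z) = (2 + Z)*3 = 6 + 3*Z)
q(a) = -5 + a
-23 + q(-5)*d(C(f(3, -2))) = -23 + (-5 - 5)*(6 + 3*(2*(-2)*(-4 - 2))) = -23 - 10*(6 + 3*(2*(-2)*(-6))) = -23 - 10*(6 + 3*24) = -23 - 10*(6 + 72) = -23 - 10*78 = -23 - 780 = -803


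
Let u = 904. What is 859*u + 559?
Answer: 777095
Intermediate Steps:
859*u + 559 = 859*904 + 559 = 776536 + 559 = 777095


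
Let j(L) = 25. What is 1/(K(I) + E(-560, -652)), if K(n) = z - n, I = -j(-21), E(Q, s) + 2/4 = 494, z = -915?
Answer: -2/793 ≈ -0.0025221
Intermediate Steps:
E(Q, s) = 987/2 (E(Q, s) = -1/2 + 494 = 987/2)
I = -25 (I = -1*25 = -25)
K(n) = -915 - n
1/(K(I) + E(-560, -652)) = 1/((-915 - 1*(-25)) + 987/2) = 1/((-915 + 25) + 987/2) = 1/(-890 + 987/2) = 1/(-793/2) = -2/793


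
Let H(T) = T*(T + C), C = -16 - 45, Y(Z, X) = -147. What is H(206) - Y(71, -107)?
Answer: 30017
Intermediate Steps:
C = -61
H(T) = T*(-61 + T) (H(T) = T*(T - 61) = T*(-61 + T))
H(206) - Y(71, -107) = 206*(-61 + 206) - 1*(-147) = 206*145 + 147 = 29870 + 147 = 30017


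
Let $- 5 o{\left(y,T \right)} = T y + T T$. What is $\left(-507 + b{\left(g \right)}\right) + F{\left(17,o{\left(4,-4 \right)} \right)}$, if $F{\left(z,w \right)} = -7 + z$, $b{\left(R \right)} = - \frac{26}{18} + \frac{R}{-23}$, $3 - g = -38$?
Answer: $- \frac{103547}{207} \approx -500.23$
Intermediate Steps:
$g = 41$ ($g = 3 - -38 = 3 + 38 = 41$)
$b{\left(R \right)} = - \frac{13}{9} - \frac{R}{23}$ ($b{\left(R \right)} = \left(-26\right) \frac{1}{18} + R \left(- \frac{1}{23}\right) = - \frac{13}{9} - \frac{R}{23}$)
$o{\left(y,T \right)} = - \frac{T^{2}}{5} - \frac{T y}{5}$ ($o{\left(y,T \right)} = - \frac{T y + T T}{5} = - \frac{T y + T^{2}}{5} = - \frac{T^{2} + T y}{5} = - \frac{T^{2}}{5} - \frac{T y}{5}$)
$\left(-507 + b{\left(g \right)}\right) + F{\left(17,o{\left(4,-4 \right)} \right)} = \left(-507 - \frac{668}{207}\right) + \left(-7 + 17\right) = \left(-507 - \frac{668}{207}\right) + 10 = - \frac{105617}{207} + 10 = - \frac{103547}{207}$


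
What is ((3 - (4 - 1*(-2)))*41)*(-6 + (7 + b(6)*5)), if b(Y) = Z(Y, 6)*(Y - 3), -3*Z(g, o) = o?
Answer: 3567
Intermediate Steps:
Z(g, o) = -o/3
b(Y) = 6 - 2*Y (b(Y) = (-⅓*6)*(Y - 3) = -2*(-3 + Y) = 6 - 2*Y)
((3 - (4 - 1*(-2)))*41)*(-6 + (7 + b(6)*5)) = ((3 - (4 - 1*(-2)))*41)*(-6 + (7 + (6 - 2*6)*5)) = ((3 - (4 + 2))*41)*(-6 + (7 + (6 - 12)*5)) = ((3 - 1*6)*41)*(-6 + (7 - 6*5)) = ((3 - 6)*41)*(-6 + (7 - 30)) = (-3*41)*(-6 - 23) = -123*(-29) = 3567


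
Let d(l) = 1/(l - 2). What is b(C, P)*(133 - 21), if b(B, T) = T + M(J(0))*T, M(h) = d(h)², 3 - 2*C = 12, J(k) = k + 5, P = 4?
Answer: 4480/9 ≈ 497.78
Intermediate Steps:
d(l) = 1/(-2 + l)
J(k) = 5 + k
C = -9/2 (C = 3/2 - ½*12 = 3/2 - 6 = -9/2 ≈ -4.5000)
M(h) = (-2 + h)⁻² (M(h) = (1/(-2 + h))² = (-2 + h)⁻²)
b(B, T) = 10*T/9 (b(B, T) = T + T/(-2 + (5 + 0))² = T + T/(-2 + 5)² = T + T/3² = T + T/9 = 10*T/9)
b(C, P)*(133 - 21) = ((10/9)*4)*(133 - 21) = (40/9)*112 = 4480/9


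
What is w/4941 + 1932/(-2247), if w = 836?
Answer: -365120/528687 ≈ -0.69062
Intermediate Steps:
w/4941 + 1932/(-2247) = 836/4941 + 1932/(-2247) = 836*(1/4941) + 1932*(-1/2247) = 836/4941 - 92/107 = -365120/528687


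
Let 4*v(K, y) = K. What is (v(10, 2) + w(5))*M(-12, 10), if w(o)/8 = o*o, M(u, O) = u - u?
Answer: 0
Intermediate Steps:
v(K, y) = K/4
M(u, O) = 0
w(o) = 8*o² (w(o) = 8*(o*o) = 8*o²)
(v(10, 2) + w(5))*M(-12, 10) = ((¼)*10 + 8*5²)*0 = (5/2 + 8*25)*0 = (5/2 + 200)*0 = (405/2)*0 = 0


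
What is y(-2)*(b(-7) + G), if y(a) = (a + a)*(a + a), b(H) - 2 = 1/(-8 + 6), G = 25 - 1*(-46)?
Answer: 1160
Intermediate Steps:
G = 71 (G = 25 + 46 = 71)
b(H) = 3/2 (b(H) = 2 + 1/(-8 + 6) = 2 + 1/(-2) = 2 - 1/2 = 3/2)
y(a) = 4*a**2 (y(a) = (2*a)*(2*a) = 4*a**2)
y(-2)*(b(-7) + G) = (4*(-2)**2)*(3/2 + 71) = (4*4)*(145/2) = 16*(145/2) = 1160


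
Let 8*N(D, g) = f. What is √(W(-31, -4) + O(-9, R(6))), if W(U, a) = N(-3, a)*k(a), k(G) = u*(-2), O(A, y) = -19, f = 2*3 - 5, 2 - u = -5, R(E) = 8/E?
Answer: I*√83/2 ≈ 4.5552*I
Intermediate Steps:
u = 7 (u = 2 - 1*(-5) = 2 + 5 = 7)
f = 1 (f = 6 - 5 = 1)
N(D, g) = ⅛ (N(D, g) = (⅛)*1 = ⅛)
k(G) = -14 (k(G) = 7*(-2) = -14)
W(U, a) = -7/4 (W(U, a) = (⅛)*(-14) = -7/4)
√(W(-31, -4) + O(-9, R(6))) = √(-7/4 - 19) = √(-83/4) = I*√83/2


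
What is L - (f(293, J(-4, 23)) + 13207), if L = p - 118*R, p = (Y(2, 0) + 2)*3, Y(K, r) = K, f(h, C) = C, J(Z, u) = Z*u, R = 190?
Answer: -35523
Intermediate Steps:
p = 12 (p = (2 + 2)*3 = 4*3 = 12)
L = -22408 (L = 12 - 118*190 = 12 - 22420 = -22408)
L - (f(293, J(-4, 23)) + 13207) = -22408 - (-4*23 + 13207) = -22408 - (-92 + 13207) = -22408 - 1*13115 = -22408 - 13115 = -35523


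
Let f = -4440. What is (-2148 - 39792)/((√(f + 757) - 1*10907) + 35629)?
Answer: -345613560/203726989 + 13980*I*√3683/203726989 ≈ -1.6965 + 0.0041645*I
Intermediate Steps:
(-2148 - 39792)/((√(f + 757) - 1*10907) + 35629) = (-2148 - 39792)/((√(-4440 + 757) - 1*10907) + 35629) = -41940/((√(-3683) - 10907) + 35629) = -41940/((I*√3683 - 10907) + 35629) = -41940/((-10907 + I*√3683) + 35629) = -41940/(24722 + I*√3683)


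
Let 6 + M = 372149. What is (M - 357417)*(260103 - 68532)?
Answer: 2821074546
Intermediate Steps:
M = 372143 (M = -6 + 372149 = 372143)
(M - 357417)*(260103 - 68532) = (372143 - 357417)*(260103 - 68532) = 14726*191571 = 2821074546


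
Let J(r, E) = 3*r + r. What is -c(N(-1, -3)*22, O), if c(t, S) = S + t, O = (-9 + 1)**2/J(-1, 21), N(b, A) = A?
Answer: 82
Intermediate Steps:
J(r, E) = 4*r
O = -16 (O = (-9 + 1)**2/((4*(-1))) = (-8)**2/(-4) = 64*(-1/4) = -16)
-c(N(-1, -3)*22, O) = -(-16 - 3*22) = -(-16 - 66) = -1*(-82) = 82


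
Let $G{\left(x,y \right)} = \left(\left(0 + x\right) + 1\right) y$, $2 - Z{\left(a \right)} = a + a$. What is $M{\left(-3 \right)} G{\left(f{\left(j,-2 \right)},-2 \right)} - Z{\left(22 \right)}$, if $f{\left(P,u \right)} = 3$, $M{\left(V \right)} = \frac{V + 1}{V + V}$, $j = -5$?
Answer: $\frac{118}{3} \approx 39.333$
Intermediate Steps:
$M{\left(V \right)} = \frac{1 + V}{2 V}$
$Z{\left(a \right)} = 2 - 2 a$ ($Z{\left(a \right)} = 2 - \left(a + a\right) = 2 - 2 a$)
$G{\left(x,y \right)} = y \left(1 + x\right)$ ($G{\left(x,y \right)} = \left(x + 1\right) y = \left(1 + x\right) y = y \left(1 + x\right)$)
$M{\left(-3 \right)} G{\left(f{\left(j,-2 \right)},-2 \right)} - Z{\left(22 \right)} = \frac{1 - 3}{2 \left(-3\right)} \left(- 2 \left(1 + 3\right)\right) - \left(2 - 44\right) = \frac{1}{2} \left(- \frac{1}{3}\right) \left(-2\right) \left(\left(-2\right) 4\right) - \left(2 - 44\right) = \frac{1}{3} \left(-8\right) - -42 = - \frac{8}{3} + 42 = \frac{118}{3}$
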